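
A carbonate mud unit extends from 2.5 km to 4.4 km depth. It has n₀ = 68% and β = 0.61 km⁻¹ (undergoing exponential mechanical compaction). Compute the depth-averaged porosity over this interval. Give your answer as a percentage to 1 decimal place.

⟨n⟩ = (1/(Z₂−Z₁)) ∫ n₀ e^(−βZ) dZ = n₀·(e^(−β·Z₁) − e^(−β·Z₂)) / (β·(Z₂−Z₁))
e^(−0.61×2.5) = 0.2176; e^(−0.61×4.4) = 0.0683
⟨n⟩ = 0.68 × (0.2176 − 0.0683) / (0.61 × 1.9) = 0.68 × 0.1288 = 0.0876

8.8%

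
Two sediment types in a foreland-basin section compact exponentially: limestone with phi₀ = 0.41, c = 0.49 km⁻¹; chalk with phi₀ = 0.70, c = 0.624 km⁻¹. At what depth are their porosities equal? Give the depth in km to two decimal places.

Set phi₀ₐ e^(−cₐZ) = phi₀ᵦ e^(−cᵦZ) ⇒ ln(phi₀ₐ/phi₀ᵦ) = (cₐ − cᵦ)·Z
Z = ln(0.41/0.7) / (0.49 − 0.624) = -0.5349 / -0.134 = 3.992 km

3.99 km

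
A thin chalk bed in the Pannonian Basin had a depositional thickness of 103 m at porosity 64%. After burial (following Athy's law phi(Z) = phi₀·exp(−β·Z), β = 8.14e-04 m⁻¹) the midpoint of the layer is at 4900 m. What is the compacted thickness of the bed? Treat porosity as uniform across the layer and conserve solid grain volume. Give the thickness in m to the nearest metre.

Working in km (1 km = 1000 m; β in km⁻¹ = β in m⁻¹ × 1000):
Porosity at 4.9 km: phi = 0.64·exp(−0.814×4.9) = 0.0119
Solid-volume conservation: h(1−phi) = h₀(1−phi₀) ⇒ h = h₀·(1−phi₀)/(1−phi)
h = 0.103 × (1 − 0.64)/(1 − 0.0119) = 0.103 × 0.3643 = 0.0375 km

38 m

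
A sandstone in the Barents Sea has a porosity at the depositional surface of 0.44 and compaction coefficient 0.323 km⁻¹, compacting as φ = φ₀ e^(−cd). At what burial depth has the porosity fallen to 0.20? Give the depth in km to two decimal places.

2.44 km

Invert Athy's law: d = ln(φ₀/φ) / c
d = ln(0.44/0.2) / 0.323 = ln(2.2) / 0.323 = 0.7885 / 0.323 = 2.441 km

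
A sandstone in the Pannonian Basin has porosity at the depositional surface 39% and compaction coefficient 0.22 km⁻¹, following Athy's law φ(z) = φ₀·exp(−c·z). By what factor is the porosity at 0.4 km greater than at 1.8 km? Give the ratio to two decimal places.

1.36

φ(z₁)/φ(z₂) = e^(−c·z₁)/e^(−c·z₂) = e^{c(z₂−z₁)}
= exp(0.22 × 1.4) = exp(0.308) = 1.3607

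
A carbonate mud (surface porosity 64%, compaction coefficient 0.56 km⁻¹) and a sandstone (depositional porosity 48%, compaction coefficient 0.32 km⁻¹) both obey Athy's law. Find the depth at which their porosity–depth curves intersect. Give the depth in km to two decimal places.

1.20 km

Set n₀ₐ e^(−kₐz) = n₀ᵦ e^(−kᵦz) ⇒ ln(n₀ₐ/n₀ᵦ) = (kₐ − kᵦ)·z
z = ln(0.64/0.48) / (0.56 − 0.32) = 0.2877 / 0.24 = 1.199 km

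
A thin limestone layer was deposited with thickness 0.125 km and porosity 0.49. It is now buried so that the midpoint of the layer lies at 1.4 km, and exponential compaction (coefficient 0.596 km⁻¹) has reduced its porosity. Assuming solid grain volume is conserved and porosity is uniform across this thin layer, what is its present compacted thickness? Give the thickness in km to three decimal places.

0.081 km

Porosity at 1.4 km: φ = 0.49·exp(−0.596×1.4) = 0.2127
Solid-volume conservation: h(1−φ) = h₀(1−φ₀) ⇒ h = h₀·(1−φ₀)/(1−φ)
h = 0.125 × (1 − 0.49)/(1 − 0.2127) = 0.125 × 0.6478 = 0.0810 km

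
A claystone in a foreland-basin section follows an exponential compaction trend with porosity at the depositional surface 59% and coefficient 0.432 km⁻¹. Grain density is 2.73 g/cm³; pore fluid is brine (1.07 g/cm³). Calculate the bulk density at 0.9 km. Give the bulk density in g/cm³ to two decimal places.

Porosity at depth: φ = 0.59·exp(−0.432×0.9) = 0.59×0.6779 = 0.3999
Bulk density: ρ_b = (1−φ)ρ_g + φ·ρ_f = 0.6001×2.73 + 0.3999×1.07
       = 1.638 + 0.428 = 2.066 g/cm³

2.07 g/cm³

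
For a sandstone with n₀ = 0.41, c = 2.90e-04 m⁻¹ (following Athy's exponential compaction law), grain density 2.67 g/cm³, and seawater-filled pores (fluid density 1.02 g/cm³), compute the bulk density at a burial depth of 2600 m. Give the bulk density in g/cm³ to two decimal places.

Working in km (1 km = 1000 m; c in km⁻¹ = c in m⁻¹ × 1000):
Porosity at depth: n = 0.41·exp(−0.29×2.6) = 0.41×0.4705 = 0.1929
Bulk density: ρ_b = (1−n)ρ_g + n·ρ_f = 0.8071×2.67 + 0.1929×1.02
       = 2.155 + 0.197 = 2.352 g/cm³

2.35 g/cm³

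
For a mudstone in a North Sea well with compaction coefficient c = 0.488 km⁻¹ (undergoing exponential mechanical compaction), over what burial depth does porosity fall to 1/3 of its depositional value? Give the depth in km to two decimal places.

2.25 km

n/n₀ = 1/3 ⇒ exp(−c·Z) = 1/3 ⇒ Z = ln(3) / c
Z = 1.0986 / 0.488 = 2.251 km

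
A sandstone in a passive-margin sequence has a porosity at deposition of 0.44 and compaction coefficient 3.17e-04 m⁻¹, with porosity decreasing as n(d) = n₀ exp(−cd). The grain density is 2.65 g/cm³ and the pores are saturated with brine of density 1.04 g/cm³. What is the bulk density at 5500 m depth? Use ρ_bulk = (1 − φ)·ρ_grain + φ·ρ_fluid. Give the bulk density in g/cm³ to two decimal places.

Working in km (1 km = 1000 m; c in km⁻¹ = c in m⁻¹ × 1000):
Porosity at depth: n = 0.44·exp(−0.317×5.5) = 0.44×0.1749 = 0.0770
Bulk density: ρ_b = (1−n)ρ_g + n·ρ_f = 0.9230×2.65 + 0.0770×1.04
       = 2.446 + 0.080 = 2.526 g/cm³

2.53 g/cm³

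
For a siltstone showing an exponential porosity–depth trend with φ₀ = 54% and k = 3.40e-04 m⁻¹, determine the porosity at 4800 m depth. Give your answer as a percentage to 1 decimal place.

Working in km (1 km = 1000 m; k in km⁻¹ = k in m⁻¹ × 1000):
φ = φ₀·exp(−k·Z) = 0.54 × exp(−0.34 × 4.8) = 0.54 × exp(−1.632)
  = 0.54 × 0.1955 = 0.1056

10.6%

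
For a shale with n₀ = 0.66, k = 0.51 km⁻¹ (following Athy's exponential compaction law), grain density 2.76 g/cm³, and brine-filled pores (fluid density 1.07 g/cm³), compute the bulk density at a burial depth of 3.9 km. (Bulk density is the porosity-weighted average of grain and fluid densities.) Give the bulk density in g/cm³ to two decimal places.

2.61 g/cm³

Porosity at depth: n = 0.66·exp(−0.51×3.9) = 0.66×0.1368 = 0.0903
Bulk density: ρ_b = (1−n)ρ_g + n·ρ_f = 0.9097×2.76 + 0.0903×1.07
       = 2.511 + 0.097 = 2.607 g/cm³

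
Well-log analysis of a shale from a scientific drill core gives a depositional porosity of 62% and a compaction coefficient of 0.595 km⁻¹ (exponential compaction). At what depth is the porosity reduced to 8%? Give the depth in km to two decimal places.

3.44 km

Invert Athy's law: d = ln(n₀/n) / c
d = ln(0.62/0.08) / 0.595 = ln(7.75) / 0.595 = 2.0477 / 0.595 = 3.442 km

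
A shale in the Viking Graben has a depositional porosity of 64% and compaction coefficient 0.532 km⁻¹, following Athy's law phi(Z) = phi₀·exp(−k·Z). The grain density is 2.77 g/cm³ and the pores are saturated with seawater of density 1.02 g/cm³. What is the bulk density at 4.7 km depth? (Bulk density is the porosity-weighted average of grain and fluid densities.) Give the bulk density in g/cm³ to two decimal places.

Porosity at depth: phi = 0.64·exp(−0.532×4.7) = 0.64×0.0821 = 0.0525
Bulk density: ρ_b = (1−phi)ρ_g + phi·ρ_f = 0.9475×2.77 + 0.0525×1.02
       = 2.625 + 0.054 = 2.678 g/cm³

2.68 g/cm³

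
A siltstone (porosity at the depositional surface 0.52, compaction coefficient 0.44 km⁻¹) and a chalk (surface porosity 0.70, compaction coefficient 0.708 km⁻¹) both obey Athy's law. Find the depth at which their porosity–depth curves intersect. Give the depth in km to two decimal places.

Set n₀ₐ e^(−kₐz) = n₀ᵦ e^(−kᵦz) ⇒ ln(n₀ₐ/n₀ᵦ) = (kₐ − kᵦ)·z
z = ln(0.52/0.7) / (0.44 − 0.708) = -0.2973 / -0.268 = 1.109 km

1.11 km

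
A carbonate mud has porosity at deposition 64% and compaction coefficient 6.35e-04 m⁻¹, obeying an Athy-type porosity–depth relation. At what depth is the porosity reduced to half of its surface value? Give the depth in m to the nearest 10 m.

1090 m

Working in km (1 km = 1000 m; c in km⁻¹ = c in m⁻¹ × 1000):
phi/phi₀ = 1/2 ⇒ exp(−c·d) = 1/2 ⇒ d = ln(2) / c
d = 0.6931 / 0.635 = 1.092 km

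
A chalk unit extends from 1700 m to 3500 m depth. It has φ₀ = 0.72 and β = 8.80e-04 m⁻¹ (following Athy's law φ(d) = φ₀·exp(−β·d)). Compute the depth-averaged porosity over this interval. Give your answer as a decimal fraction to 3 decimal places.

0.081

Working in km (1 km = 1000 m; β in km⁻¹ = β in m⁻¹ × 1000):
⟨φ⟩ = (1/(d₂−d₁)) ∫ φ₀ e^(−βd) dd = φ₀·(e^(−β·d₁) − e^(−β·d₂)) / (β·(d₂−d₁))
e^(−0.88×1.7) = 0.2240; e^(−0.88×3.5) = 0.0460
⟨φ⟩ = 0.72 × (0.2240 − 0.0460) / (0.88 × 1.8) = 0.72 × 0.1124 = 0.0809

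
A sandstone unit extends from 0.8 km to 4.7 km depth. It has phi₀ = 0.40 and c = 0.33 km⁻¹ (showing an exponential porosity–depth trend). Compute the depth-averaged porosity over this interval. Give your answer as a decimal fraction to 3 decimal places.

0.173

⟨phi⟩ = (1/(z₂−z₁)) ∫ phi₀ e^(−cz) dz = phi₀·(e^(−c·z₁) − e^(−c·z₂)) / (c·(z₂−z₁))
e^(−0.33×0.8) = 0.7680; e^(−0.33×4.7) = 0.2120
⟨phi⟩ = 0.4 × (0.7680 − 0.2120) / (0.33 × 3.9) = 0.4 × 0.4320 = 0.1728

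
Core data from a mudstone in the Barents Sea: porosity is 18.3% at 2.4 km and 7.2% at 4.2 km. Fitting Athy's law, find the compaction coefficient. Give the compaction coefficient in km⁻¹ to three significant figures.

0.518 km⁻¹

Athy: n(z) = n₀ e^(−cz) ⇒ n₁/n₂ = e^{c(z₂−z₁)} ⇒ c = ln(n₁/n₂)/(z₂−z₁)
c = ln(0.183/0.072) / (4.2 − 2.4) = ln(2.542) / 1.8 = 0.9328 / 1.8 = 0.5182 km⁻¹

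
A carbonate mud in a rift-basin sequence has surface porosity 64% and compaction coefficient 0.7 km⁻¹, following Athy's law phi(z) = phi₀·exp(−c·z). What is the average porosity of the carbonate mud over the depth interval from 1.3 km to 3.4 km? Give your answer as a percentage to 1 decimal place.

13.5%

⟨phi⟩ = (1/(z₂−z₁)) ∫ phi₀ e^(−cz) dz = phi₀·(e^(−c·z₁) − e^(−c·z₂)) / (c·(z₂−z₁))
e^(−0.7×1.3) = 0.4025; e^(−0.7×3.4) = 0.0926
⟨phi⟩ = 0.64 × (0.4025 − 0.0926) / (0.7 × 2.1) = 0.64 × 0.2109 = 0.1350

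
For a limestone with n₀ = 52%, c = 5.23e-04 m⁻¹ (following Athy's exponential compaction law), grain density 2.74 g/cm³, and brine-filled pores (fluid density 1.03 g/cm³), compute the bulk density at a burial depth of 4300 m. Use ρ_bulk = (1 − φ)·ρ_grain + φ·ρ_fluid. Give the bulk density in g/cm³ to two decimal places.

Working in km (1 km = 1000 m; c in km⁻¹ = c in m⁻¹ × 1000):
Porosity at depth: n = 0.52·exp(−0.523×4.3) = 0.52×0.1055 = 0.0549
Bulk density: ρ_b = (1−n)ρ_g + n·ρ_f = 0.9451×2.74 + 0.0549×1.03
       = 2.590 + 0.057 = 2.646 g/cm³

2.65 g/cm³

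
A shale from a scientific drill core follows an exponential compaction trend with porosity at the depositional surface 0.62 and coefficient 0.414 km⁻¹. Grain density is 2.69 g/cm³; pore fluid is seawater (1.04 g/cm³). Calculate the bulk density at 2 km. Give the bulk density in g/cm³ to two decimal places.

2.24 g/cm³

Porosity at depth: n = 0.62·exp(−0.414×2) = 0.62×0.4369 = 0.2709
Bulk density: ρ_b = (1−n)ρ_g + n·ρ_f = 0.7291×2.69 + 0.2709×1.04
       = 1.961 + 0.282 = 2.243 g/cm³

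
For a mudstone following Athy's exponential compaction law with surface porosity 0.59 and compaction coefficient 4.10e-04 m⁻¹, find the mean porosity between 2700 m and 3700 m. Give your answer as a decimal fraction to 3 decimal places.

0.160

Working in km (1 km = 1000 m; c in km⁻¹ = c in m⁻¹ × 1000):
⟨φ⟩ = (1/(d₂−d₁)) ∫ φ₀ e^(−cd) dd = φ₀·(e^(−c·d₁) − e^(−c·d₂)) / (c·(d₂−d₁))
e^(−0.41×2.7) = 0.3305; e^(−0.41×3.7) = 0.2194
⟨φ⟩ = 0.59 × (0.3305 − 0.2194) / (0.41 × 1) = 0.59 × 0.2712 = 0.1600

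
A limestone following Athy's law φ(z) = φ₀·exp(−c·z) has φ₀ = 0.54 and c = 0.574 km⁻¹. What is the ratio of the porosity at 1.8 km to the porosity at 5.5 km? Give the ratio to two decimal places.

8.36

φ(z₁)/φ(z₂) = e^(−c·z₁)/e^(−c·z₂) = e^{c(z₂−z₁)}
= exp(0.574 × 3.7) = exp(2.124) = 8.3629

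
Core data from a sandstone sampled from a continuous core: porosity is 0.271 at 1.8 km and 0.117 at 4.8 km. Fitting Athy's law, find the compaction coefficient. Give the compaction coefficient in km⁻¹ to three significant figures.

0.280 km⁻¹

Athy: φ(z) = φ₀ e^(−βz) ⇒ φ₁/φ₂ = e^{β(z₂−z₁)} ⇒ β = ln(φ₁/φ₂)/(z₂−z₁)
β = ln(0.271/0.117) / (4.8 − 1.8) = ln(2.316) / 3 = 0.8399 / 3 = 0.28 km⁻¹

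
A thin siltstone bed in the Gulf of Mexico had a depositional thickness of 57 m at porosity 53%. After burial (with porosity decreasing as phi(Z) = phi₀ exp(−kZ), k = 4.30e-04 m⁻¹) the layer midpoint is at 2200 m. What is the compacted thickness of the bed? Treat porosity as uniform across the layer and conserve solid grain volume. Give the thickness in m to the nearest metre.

Working in km (1 km = 1000 m; k in km⁻¹ = k in m⁻¹ × 1000):
Porosity at 2.2 km: phi = 0.53·exp(−0.43×2.2) = 0.2058
Solid-volume conservation: h(1−phi) = h₀(1−phi₀) ⇒ h = h₀·(1−phi₀)/(1−phi)
h = 0.057 × (1 − 0.53)/(1 − 0.2058) = 0.057 × 0.5918 = 0.0337 km

34 m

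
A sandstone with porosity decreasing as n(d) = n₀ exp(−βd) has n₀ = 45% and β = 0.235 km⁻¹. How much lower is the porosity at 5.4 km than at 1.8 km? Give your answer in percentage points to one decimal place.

16.8 percentage points

n(1.8) = 0.45·e^(−0.235×1.8) = 0.2948
n(5.4) = 0.45·e^(−0.235×5.4) = 0.1265
Δn = 0.2948 − 0.1265 = 0.1683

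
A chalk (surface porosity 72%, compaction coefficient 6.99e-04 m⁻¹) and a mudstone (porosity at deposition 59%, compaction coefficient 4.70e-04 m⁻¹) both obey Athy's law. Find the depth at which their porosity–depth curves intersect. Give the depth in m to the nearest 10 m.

Working in km (1 km = 1000 m; β in km⁻¹ = β in m⁻¹ × 1000):
Set n₀ₐ e^(−βₐZ) = n₀ᵦ e^(−βᵦZ) ⇒ ln(n₀ₐ/n₀ᵦ) = (βₐ − βᵦ)·Z
Z = ln(0.72/0.59) / (0.699 − 0.47) = 0.1991 / 0.229 = 0.870 km

870 m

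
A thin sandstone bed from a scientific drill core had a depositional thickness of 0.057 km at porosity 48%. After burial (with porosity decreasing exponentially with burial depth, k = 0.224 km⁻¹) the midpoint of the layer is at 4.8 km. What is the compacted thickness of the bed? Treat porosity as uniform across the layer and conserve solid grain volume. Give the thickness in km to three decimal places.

0.035 km

Porosity at 4.8 km: φ = 0.48·exp(−0.224×4.8) = 0.1638
Solid-volume conservation: h(1−φ) = h₀(1−φ₀) ⇒ h = h₀·(1−φ₀)/(1−φ)
h = 0.057 × (1 − 0.48)/(1 − 0.1638) = 0.057 × 0.6219 = 0.0354 km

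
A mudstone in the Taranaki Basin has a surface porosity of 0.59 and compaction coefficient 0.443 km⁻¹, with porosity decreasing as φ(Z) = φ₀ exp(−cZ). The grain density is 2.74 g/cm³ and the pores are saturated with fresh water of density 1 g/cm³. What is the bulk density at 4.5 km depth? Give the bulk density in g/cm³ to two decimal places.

2.60 g/cm³

Porosity at depth: φ = 0.59·exp(−0.443×4.5) = 0.59×0.1362 = 0.0804
Bulk density: ρ_b = (1−φ)ρ_g + φ·ρ_f = 0.9196×2.74 + 0.0804×1
       = 2.520 + 0.080 = 2.600 g/cm³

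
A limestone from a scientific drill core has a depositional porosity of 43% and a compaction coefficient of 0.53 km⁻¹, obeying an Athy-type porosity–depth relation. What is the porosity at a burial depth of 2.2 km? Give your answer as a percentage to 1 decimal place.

13.4%

φ = φ₀·exp(−c·d) = 0.43 × exp(−0.53 × 2.2) = 0.43 × exp(−1.166)
  = 0.43 × 0.3116 = 0.1340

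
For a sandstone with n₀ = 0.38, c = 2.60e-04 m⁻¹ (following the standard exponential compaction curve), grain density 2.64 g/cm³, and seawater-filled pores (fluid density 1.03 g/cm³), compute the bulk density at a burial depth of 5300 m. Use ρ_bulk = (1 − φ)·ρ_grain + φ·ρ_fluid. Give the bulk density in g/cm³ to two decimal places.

2.49 g/cm³

Working in km (1 km = 1000 m; c in km⁻¹ = c in m⁻¹ × 1000):
Porosity at depth: n = 0.38·exp(−0.26×5.3) = 0.38×0.2521 = 0.0958
Bulk density: ρ_b = (1−n)ρ_g + n·ρ_f = 0.9042×2.64 + 0.0958×1.03
       = 2.387 + 0.099 = 2.486 g/cm³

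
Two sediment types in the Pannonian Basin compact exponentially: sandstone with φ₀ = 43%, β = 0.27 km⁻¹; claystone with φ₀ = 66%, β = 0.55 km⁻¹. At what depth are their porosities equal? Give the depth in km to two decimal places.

1.53 km

Set φ₀ₐ e^(−βₐz) = φ₀ᵦ e^(−βᵦz) ⇒ ln(φ₀ₐ/φ₀ᵦ) = (βₐ − βᵦ)·z
z = ln(0.43/0.66) / (0.27 − 0.55) = -0.4285 / -0.28 = 1.530 km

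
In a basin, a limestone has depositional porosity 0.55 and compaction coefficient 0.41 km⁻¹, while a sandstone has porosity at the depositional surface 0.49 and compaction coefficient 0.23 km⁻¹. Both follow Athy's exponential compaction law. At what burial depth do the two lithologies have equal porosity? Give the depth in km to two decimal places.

0.64 km

Set n₀ₐ e^(−kₐz) = n₀ᵦ e^(−kᵦz) ⇒ ln(n₀ₐ/n₀ᵦ) = (kₐ − kᵦ)·z
z = ln(0.55/0.49) / (0.41 − 0.23) = 0.1155 / 0.18 = 0.642 km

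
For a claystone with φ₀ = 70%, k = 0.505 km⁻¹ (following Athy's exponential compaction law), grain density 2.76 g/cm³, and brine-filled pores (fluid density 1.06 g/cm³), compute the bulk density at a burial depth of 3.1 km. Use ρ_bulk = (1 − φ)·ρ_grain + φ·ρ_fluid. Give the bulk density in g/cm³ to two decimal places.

Porosity at depth: φ = 0.7·exp(−0.505×3.1) = 0.7×0.2090 = 0.1463
Bulk density: ρ_b = (1−φ)ρ_g + φ·ρ_f = 0.8537×2.76 + 0.1463×1.06
       = 2.356 + 0.155 = 2.511 g/cm³

2.51 g/cm³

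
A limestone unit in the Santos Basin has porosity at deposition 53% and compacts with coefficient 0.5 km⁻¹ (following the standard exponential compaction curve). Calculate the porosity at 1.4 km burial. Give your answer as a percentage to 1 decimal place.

φ = φ₀·exp(−c·z) = 0.53 × exp(−0.5 × 1.4) = 0.53 × exp(−0.7)
  = 0.53 × 0.4966 = 0.2632

26.3%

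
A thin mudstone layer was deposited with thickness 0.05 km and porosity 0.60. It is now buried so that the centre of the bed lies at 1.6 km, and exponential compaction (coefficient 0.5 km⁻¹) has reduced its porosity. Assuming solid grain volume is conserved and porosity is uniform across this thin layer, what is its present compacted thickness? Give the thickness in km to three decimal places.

Porosity at 1.6 km: phi = 0.6·exp(−0.5×1.6) = 0.2696
Solid-volume conservation: h(1−phi) = h₀(1−phi₀) ⇒ h = h₀·(1−phi₀)/(1−phi)
h = 0.05 × (1 − 0.6)/(1 − 0.2696) = 0.05 × 0.5476 = 0.0274 km

0.027 km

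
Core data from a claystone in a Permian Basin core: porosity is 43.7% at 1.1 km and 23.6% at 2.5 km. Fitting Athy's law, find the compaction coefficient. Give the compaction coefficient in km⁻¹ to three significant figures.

Athy: n(Z) = n₀ e^(−βZ) ⇒ n₁/n₂ = e^{β(Z₂−Z₁)} ⇒ β = ln(n₁/n₂)/(Z₂−Z₁)
β = ln(0.437/0.236) / (2.5 − 1.1) = ln(1.852) / 1.4 = 0.6161 / 1.4 = 0.4401 km⁻¹

0.440 km⁻¹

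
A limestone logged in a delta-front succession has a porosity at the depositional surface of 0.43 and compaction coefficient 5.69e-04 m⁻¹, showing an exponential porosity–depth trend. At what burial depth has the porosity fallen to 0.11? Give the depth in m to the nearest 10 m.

Working in km (1 km = 1000 m; k in km⁻¹ = k in m⁻¹ × 1000):
Invert Athy's law: Z = ln(n₀/n) / k
Z = ln(0.43/0.11) / 0.569 = ln(3.909) / 0.569 = 1.3633 / 0.569 = 2.396 km

2400 m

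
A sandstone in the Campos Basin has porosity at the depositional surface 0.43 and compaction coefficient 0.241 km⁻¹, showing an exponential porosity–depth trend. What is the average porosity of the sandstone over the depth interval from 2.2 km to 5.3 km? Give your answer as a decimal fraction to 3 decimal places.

0.178

⟨phi⟩ = (1/(z₂−z₁)) ∫ phi₀ e^(−βz) dz = phi₀·(e^(−β·z₁) − e^(−β·z₂)) / (β·(z₂−z₁))
e^(−0.241×2.2) = 0.5885; e^(−0.241×5.3) = 0.2788
⟨phi⟩ = 0.43 × (0.5885 − 0.2788) / (0.241 × 3.1) = 0.43 × 0.4145 = 0.1782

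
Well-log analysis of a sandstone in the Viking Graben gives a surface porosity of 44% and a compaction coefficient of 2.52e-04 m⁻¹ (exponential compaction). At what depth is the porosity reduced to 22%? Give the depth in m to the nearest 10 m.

2750 m

Working in km (1 km = 1000 m; c in km⁻¹ = c in m⁻¹ × 1000):
Invert Athy's law: z = ln(φ₀/φ) / c
z = ln(0.44/0.22) / 0.252 = ln(2) / 0.252 = 0.6931 / 0.252 = 2.751 km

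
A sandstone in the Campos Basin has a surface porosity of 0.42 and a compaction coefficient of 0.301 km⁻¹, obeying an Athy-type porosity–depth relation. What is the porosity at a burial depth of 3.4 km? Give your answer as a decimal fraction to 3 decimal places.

n = n₀·exp(−β·d) = 0.42 × exp(−0.301 × 3.4) = 0.42 × exp(−1.023)
  = 0.42 × 0.3594 = 0.1509

0.151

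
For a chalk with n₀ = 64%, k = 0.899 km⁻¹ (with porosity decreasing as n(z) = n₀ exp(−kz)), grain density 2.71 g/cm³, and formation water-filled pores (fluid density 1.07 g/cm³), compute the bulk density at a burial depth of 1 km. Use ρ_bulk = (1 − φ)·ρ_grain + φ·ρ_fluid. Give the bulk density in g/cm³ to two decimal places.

Porosity at depth: n = 0.64·exp(−0.899×1) = 0.64×0.4070 = 0.2605
Bulk density: ρ_b = (1−n)ρ_g + n·ρ_f = 0.7395×2.71 + 0.2605×1.07
       = 2.004 + 0.279 = 2.283 g/cm³

2.28 g/cm³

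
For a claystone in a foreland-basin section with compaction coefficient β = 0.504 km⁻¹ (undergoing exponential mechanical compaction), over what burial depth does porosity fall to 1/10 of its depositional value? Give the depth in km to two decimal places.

4.57 km

φ/φ₀ = 1/10 ⇒ exp(−β·d) = 1/10 ⇒ d = ln(10) / β
d = 2.3026 / 0.504 = 4.569 km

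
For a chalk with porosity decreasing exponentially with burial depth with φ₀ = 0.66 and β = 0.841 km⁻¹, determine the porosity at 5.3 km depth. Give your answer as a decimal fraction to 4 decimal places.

0.0077

φ = φ₀·exp(−β·z) = 0.66 × exp(−0.841 × 5.3) = 0.66 × exp(−4.457)
  = 0.66 × 0.0116 = 0.0077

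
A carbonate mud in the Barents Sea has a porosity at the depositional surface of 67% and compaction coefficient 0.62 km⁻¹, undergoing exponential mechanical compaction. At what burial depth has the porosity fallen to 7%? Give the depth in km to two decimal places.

3.64 km

Invert Athy's law: d = ln(phi₀/phi) / k
d = ln(0.67/0.07) / 0.62 = ln(9.571) / 0.62 = 2.2588 / 0.62 = 3.643 km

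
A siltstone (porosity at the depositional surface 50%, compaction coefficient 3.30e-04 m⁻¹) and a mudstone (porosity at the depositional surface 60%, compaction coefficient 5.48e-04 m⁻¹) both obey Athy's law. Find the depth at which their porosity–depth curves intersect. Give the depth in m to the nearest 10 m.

840 m

Working in km (1 km = 1000 m; c in km⁻¹ = c in m⁻¹ × 1000):
Set phi₀ₐ e^(−cₐz) = phi₀ᵦ e^(−cᵦz) ⇒ ln(phi₀ₐ/phi₀ᵦ) = (cₐ − cᵦ)·z
z = ln(0.5/0.6) / (0.33 − 0.548) = -0.1823 / -0.218 = 0.836 km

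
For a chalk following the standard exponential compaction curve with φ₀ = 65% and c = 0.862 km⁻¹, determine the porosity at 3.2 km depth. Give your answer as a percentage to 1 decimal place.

4.1%

φ = φ₀·exp(−c·d) = 0.65 × exp(−0.862 × 3.2) = 0.65 × exp(−2.758)
  = 0.65 × 0.0634 = 0.0412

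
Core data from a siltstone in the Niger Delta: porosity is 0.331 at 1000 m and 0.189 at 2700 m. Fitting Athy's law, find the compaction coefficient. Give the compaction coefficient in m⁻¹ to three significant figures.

Working in km (1 km = 1000 m; β in km⁻¹ = β in m⁻¹ × 1000):
Athy: φ(z) = φ₀ e^(−βz) ⇒ φ₁/φ₂ = e^{β(z₂−z₁)} ⇒ β = ln(φ₁/φ₂)/(z₂−z₁)
β = ln(0.331/0.189) / (2.7 − 1) = ln(1.751) / 1.7 = 0.5604 / 1.7 = 0.3296 km⁻¹

0.000330 m⁻¹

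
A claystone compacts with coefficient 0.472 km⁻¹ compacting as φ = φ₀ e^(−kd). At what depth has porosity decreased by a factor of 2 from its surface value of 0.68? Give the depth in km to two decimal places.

φ/φ₀ = 1/2 ⇒ exp(−k·d) = 1/2 ⇒ d = ln(2) / k
d = 0.6931 / 0.472 = 1.469 km

1.47 km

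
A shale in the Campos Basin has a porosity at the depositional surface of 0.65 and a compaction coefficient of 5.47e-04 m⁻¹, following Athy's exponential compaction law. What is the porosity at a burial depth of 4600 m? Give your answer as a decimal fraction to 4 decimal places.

Working in km (1 km = 1000 m; c in km⁻¹ = c in m⁻¹ × 1000):
phi = phi₀·exp(−c·d) = 0.65 × exp(−0.547 × 4.6) = 0.65 × exp(−2.516)
  = 0.65 × 0.0808 = 0.0525

0.0525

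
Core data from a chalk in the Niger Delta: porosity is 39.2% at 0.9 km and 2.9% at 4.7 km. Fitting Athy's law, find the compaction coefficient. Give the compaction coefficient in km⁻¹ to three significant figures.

Athy: φ(z) = φ₀ e^(−cz) ⇒ φ₁/φ₂ = e^{c(z₂−z₁)} ⇒ c = ln(φ₁/φ₂)/(z₂−z₁)
c = ln(0.392/0.029) / (4.7 − 0.9) = ln(13.52) / 3.8 = 2.6040 / 3.8 = 0.6853 km⁻¹

0.685 km⁻¹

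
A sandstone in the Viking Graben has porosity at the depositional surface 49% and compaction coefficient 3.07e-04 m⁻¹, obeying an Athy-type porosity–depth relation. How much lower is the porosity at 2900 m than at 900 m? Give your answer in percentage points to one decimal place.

17.1 percentage points

Working in km (1 km = 1000 m; c in km⁻¹ = c in m⁻¹ × 1000):
φ(0.9) = 0.49·e^(−0.307×0.9) = 0.3717
φ(2.9) = 0.49·e^(−0.307×2.9) = 0.2012
Δφ = 0.3717 − 0.2012 = 0.1705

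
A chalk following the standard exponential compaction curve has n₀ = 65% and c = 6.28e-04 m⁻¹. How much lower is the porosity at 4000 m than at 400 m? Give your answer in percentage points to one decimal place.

45.3 percentage points

Working in km (1 km = 1000 m; c in km⁻¹ = c in m⁻¹ × 1000):
n(0.4) = 0.65·e^(−0.628×0.4) = 0.5056
n(4) = 0.65·e^(−0.628×4) = 0.0527
Δn = 0.5056 − 0.0527 = 0.4529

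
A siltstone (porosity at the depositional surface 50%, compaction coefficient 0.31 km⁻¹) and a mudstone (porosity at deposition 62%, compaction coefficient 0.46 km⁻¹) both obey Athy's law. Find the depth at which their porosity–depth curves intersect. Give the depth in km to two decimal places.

Set φ₀ₐ e^(−cₐd) = φ₀ᵦ e^(−cᵦd) ⇒ ln(φ₀ₐ/φ₀ᵦ) = (cₐ − cᵦ)·d
d = ln(0.5/0.62) / (0.31 − 0.46) = -0.2151 / -0.15 = 1.434 km

1.43 km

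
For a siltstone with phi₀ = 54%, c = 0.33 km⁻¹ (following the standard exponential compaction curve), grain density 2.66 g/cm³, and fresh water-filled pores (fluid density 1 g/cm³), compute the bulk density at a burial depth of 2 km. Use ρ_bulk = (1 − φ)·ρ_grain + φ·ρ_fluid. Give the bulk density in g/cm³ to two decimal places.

2.20 g/cm³

Porosity at depth: phi = 0.54·exp(−0.33×2) = 0.54×0.5169 = 0.2791
Bulk density: ρ_b = (1−phi)ρ_g + phi·ρ_f = 0.7209×2.66 + 0.2791×1
       = 1.918 + 0.279 = 2.197 g/cm³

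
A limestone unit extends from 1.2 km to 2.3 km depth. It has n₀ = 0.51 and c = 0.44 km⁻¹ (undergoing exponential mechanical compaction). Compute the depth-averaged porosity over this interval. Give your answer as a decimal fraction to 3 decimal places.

0.238

⟨n⟩ = (1/(d₂−d₁)) ∫ n₀ e^(−cd) dd = n₀·(e^(−c·d₁) − e^(−c·d₂)) / (c·(d₂−d₁))
e^(−0.44×1.2) = 0.5898; e^(−0.44×2.3) = 0.3635
⟨n⟩ = 0.51 × (0.5898 − 0.3635) / (0.44 × 1.1) = 0.51 × 0.4675 = 0.2384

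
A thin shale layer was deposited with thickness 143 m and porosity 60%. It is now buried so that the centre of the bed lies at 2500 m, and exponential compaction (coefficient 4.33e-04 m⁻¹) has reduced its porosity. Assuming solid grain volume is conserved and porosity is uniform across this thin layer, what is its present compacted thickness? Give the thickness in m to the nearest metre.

Working in km (1 km = 1000 m; c in km⁻¹ = c in m⁻¹ × 1000):
Porosity at 2.5 km: n = 0.6·exp(−0.433×2.5) = 0.2032
Solid-volume conservation: h(1−n) = h₀(1−n₀) ⇒ h = h₀·(1−n₀)/(1−n)
h = 0.143 × (1 − 0.6)/(1 − 0.2032) = 0.143 × 0.5020 = 0.0718 km

72 m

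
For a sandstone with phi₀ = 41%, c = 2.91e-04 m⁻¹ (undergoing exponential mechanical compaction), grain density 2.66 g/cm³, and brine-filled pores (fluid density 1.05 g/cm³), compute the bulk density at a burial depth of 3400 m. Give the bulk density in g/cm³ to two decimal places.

Working in km (1 km = 1000 m; c in km⁻¹ = c in m⁻¹ × 1000):
Porosity at depth: phi = 0.41·exp(−0.291×3.4) = 0.41×0.3718 = 0.1524
Bulk density: ρ_b = (1−phi)ρ_g + phi·ρ_f = 0.8476×2.66 + 0.1524×1.05
       = 2.255 + 0.160 = 2.415 g/cm³

2.41 g/cm³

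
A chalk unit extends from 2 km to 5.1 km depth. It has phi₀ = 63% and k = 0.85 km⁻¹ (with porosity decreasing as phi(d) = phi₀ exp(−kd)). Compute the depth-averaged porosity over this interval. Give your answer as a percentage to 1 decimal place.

⟨phi⟩ = (1/(d₂−d₁)) ∫ phi₀ e^(−kd) dd = phi₀·(e^(−k·d₁) − e^(−k·d₂)) / (k·(d₂−d₁))
e^(−0.85×2) = 0.1827; e^(−0.85×5.1) = 0.0131
⟨phi⟩ = 0.63 × (0.1827 − 0.0131) / (0.85 × 3.1) = 0.63 × 0.0644 = 0.0405

4.1%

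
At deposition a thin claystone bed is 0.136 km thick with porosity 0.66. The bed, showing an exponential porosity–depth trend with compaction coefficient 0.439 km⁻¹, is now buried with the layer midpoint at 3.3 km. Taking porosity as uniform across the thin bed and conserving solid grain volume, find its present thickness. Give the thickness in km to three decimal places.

0.055 km

Porosity at 3.3 km: phi = 0.66·exp(−0.439×3.3) = 0.1550
Solid-volume conservation: h(1−phi) = h₀(1−phi₀) ⇒ h = h₀·(1−phi₀)/(1−phi)
h = 0.136 × (1 − 0.66)/(1 − 0.1550) = 0.136 × 0.4024 = 0.0547 km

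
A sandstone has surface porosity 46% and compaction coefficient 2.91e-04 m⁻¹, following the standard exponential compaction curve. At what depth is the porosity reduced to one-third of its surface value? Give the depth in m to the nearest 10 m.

Working in km (1 km = 1000 m; β in km⁻¹ = β in m⁻¹ × 1000):
phi/phi₀ = 1/3 ⇒ exp(−β·z) = 1/3 ⇒ z = ln(3) / β
z = 1.0986 / 0.291 = 3.775 km

3780 m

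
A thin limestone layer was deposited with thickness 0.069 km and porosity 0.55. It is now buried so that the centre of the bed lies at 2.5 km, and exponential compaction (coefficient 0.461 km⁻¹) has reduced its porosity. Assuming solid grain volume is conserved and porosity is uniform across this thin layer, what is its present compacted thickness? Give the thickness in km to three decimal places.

Porosity at 2.5 km: n = 0.55·exp(−0.461×2.5) = 0.1737
Solid-volume conservation: h(1−n) = h₀(1−n₀) ⇒ h = h₀·(1−n₀)/(1−n)
h = 0.069 × (1 − 0.55)/(1 − 0.1737) = 0.069 × 0.5446 = 0.0376 km

0.038 km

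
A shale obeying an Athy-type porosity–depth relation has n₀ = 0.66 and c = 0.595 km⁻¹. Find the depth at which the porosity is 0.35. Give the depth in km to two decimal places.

1.07 km

Invert Athy's law: Z = ln(n₀/n) / c
Z = ln(0.66/0.35) / 0.595 = ln(1.886) / 0.595 = 0.6343 / 0.595 = 1.066 km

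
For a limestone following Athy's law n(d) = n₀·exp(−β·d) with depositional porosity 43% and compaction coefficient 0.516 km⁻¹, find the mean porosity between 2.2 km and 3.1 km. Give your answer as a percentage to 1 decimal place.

⟨n⟩ = (1/(d₂−d₁)) ∫ n₀ e^(−βd) dd = n₀·(e^(−β·d₁) − e^(−β·d₂)) / (β·(d₂−d₁))
e^(−0.516×2.2) = 0.3214; e^(−0.516×3.1) = 0.2020
⟨n⟩ = 0.43 × (0.3214 − 0.2020) / (0.516 × 0.9) = 0.43 × 0.2571 = 0.1105

11.1%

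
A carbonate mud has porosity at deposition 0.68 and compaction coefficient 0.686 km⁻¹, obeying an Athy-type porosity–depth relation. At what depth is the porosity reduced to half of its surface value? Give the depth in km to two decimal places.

n/n₀ = 1/2 ⇒ exp(−k·Z) = 1/2 ⇒ Z = ln(2) / k
Z = 0.6931 / 0.686 = 1.010 km

1.01 km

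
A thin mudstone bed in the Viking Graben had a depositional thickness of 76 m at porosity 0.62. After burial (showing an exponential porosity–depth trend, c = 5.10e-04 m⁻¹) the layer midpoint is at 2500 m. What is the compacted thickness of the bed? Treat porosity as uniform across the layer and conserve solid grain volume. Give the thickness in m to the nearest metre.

Working in km (1 km = 1000 m; c in km⁻¹ = c in m⁻¹ × 1000):
Porosity at 2.5 km: n = 0.62·exp(−0.51×2.5) = 0.1732
Solid-volume conservation: h(1−n) = h₀(1−n₀) ⇒ h = h₀·(1−n₀)/(1−n)
h = 0.076 × (1 − 0.62)/(1 − 0.1732) = 0.076 × 0.4596 = 0.0349 km

35 m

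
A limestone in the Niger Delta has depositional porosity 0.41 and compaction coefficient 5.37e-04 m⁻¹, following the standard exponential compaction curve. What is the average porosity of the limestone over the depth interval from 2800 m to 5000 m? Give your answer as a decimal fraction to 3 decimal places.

0.053

Working in km (1 km = 1000 m; c in km⁻¹ = c in m⁻¹ × 1000):
⟨phi⟩ = (1/(z₂−z₁)) ∫ phi₀ e^(−cz) dz = phi₀·(e^(−c·z₁) − e^(−c·z₂)) / (c·(z₂−z₁))
e^(−0.537×2.8) = 0.2223; e^(−0.537×5) = 0.0682
⟨phi⟩ = 0.41 × (0.2223 − 0.0682) / (0.537 × 2.2) = 0.41 × 0.1304 = 0.0535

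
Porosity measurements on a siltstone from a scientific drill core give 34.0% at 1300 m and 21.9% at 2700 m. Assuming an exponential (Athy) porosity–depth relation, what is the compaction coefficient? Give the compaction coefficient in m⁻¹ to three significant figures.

0.000314 m⁻¹

Working in km (1 km = 1000 m; β in km⁻¹ = β in m⁻¹ × 1000):
Athy: n(d) = n₀ e^(−βd) ⇒ n₁/n₂ = e^{β(d₂−d₁)} ⇒ β = ln(n₁/n₂)/(d₂−d₁)
β = ln(0.34/0.219) / (2.7 − 1.3) = ln(1.553) / 1.4 = 0.4399 / 1.4 = 0.3142 km⁻¹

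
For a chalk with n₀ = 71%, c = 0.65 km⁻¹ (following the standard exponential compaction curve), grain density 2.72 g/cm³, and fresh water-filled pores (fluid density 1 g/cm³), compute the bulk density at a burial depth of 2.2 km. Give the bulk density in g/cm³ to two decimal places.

2.43 g/cm³

Porosity at depth: n = 0.71·exp(−0.65×2.2) = 0.71×0.2393 = 0.1699
Bulk density: ρ_b = (1−n)ρ_g + n·ρ_f = 0.8301×2.72 + 0.1699×1
       = 2.258 + 0.170 = 2.428 g/cm³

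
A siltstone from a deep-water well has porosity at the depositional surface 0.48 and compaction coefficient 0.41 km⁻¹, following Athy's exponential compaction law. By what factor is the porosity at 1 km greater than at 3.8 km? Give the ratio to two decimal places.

n(Z₁)/n(Z₂) = e^(−β·Z₁)/e^(−β·Z₂) = e^{β(Z₂−Z₁)}
= exp(0.41 × 2.8) = exp(1.148) = 3.1519

3.15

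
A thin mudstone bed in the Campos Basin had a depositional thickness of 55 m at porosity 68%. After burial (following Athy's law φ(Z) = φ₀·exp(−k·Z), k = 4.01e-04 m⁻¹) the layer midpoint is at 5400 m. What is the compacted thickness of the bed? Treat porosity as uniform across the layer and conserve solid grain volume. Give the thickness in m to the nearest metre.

19 m

Working in km (1 km = 1000 m; k in km⁻¹ = k in m⁻¹ × 1000):
Porosity at 5.4 km: φ = 0.68·exp(−0.401×5.4) = 0.0780
Solid-volume conservation: h(1−φ) = h₀(1−φ₀) ⇒ h = h₀·(1−φ₀)/(1−φ)
h = 0.055 × (1 − 0.68)/(1 − 0.0780) = 0.055 × 0.3471 = 0.0191 km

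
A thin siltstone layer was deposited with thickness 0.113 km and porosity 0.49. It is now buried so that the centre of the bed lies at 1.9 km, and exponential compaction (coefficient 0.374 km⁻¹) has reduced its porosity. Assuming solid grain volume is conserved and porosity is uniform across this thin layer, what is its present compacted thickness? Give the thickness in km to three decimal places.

Porosity at 1.9 km: φ = 0.49·exp(−0.374×1.9) = 0.2408
Solid-volume conservation: h(1−φ) = h₀(1−φ₀) ⇒ h = h₀·(1−φ₀)/(1−φ)
h = 0.113 × (1 − 0.49)/(1 − 0.2408) = 0.113 × 0.6717 = 0.0759 km

0.076 km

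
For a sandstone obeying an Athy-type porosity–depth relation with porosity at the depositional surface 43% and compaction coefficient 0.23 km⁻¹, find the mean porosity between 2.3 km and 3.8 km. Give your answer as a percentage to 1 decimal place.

⟨phi⟩ = (1/(Z₂−Z₁)) ∫ phi₀ e^(−βZ) dZ = phi₀·(e^(−β·Z₁) − e^(−β·Z₂)) / (β·(Z₂−Z₁))
e^(−0.23×2.3) = 0.5892; e^(−0.23×3.8) = 0.4173
⟨phi⟩ = 0.43 × (0.5892 − 0.4173) / (0.23 × 1.5) = 0.43 × 0.4983 = 0.2143

21.4%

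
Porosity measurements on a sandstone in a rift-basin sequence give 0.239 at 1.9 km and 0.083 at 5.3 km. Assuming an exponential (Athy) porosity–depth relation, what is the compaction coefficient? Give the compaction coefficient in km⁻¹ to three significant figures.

0.311 km⁻¹

Athy: phi(z) = phi₀ e^(−cz) ⇒ phi₁/phi₂ = e^{c(z₂−z₁)} ⇒ c = ln(phi₁/phi₂)/(z₂−z₁)
c = ln(0.239/0.083) / (5.3 − 1.9) = ln(2.88) / 3.4 = 1.0576 / 3.4 = 0.3111 km⁻¹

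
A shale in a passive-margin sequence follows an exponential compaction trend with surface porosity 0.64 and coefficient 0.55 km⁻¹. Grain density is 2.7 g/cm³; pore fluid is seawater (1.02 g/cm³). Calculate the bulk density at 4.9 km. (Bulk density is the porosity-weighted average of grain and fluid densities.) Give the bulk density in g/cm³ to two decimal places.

2.63 g/cm³

Porosity at depth: φ = 0.64·exp(−0.55×4.9) = 0.64×0.0675 = 0.0432
Bulk density: ρ_b = (1−φ)ρ_g + φ·ρ_f = 0.9568×2.7 + 0.0432×1.02
       = 2.583 + 0.044 = 2.627 g/cm³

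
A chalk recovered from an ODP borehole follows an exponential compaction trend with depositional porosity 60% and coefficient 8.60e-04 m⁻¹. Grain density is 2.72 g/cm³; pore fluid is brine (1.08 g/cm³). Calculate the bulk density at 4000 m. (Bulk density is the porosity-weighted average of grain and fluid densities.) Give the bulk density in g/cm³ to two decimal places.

Working in km (1 km = 1000 m; k in km⁻¹ = k in m⁻¹ × 1000):
Porosity at depth: phi = 0.6·exp(−0.86×4) = 0.6×0.0321 = 0.0192
Bulk density: ρ_b = (1−phi)ρ_g + phi·ρ_f = 0.9808×2.72 + 0.0192×1.08
       = 2.668 + 0.021 = 2.688 g/cm³

2.69 g/cm³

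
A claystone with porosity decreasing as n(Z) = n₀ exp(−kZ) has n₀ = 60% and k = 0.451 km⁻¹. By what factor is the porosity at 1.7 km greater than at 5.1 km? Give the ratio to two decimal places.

4.63

n(Z₁)/n(Z₂) = e^(−k·Z₁)/e^(−k·Z₂) = e^{k(Z₂−Z₁)}
= exp(0.451 × 3.4) = exp(1.533) = 4.6339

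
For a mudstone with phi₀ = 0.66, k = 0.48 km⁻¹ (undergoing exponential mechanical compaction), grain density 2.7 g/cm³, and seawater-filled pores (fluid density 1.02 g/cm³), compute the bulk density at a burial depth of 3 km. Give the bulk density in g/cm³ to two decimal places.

Porosity at depth: phi = 0.66·exp(−0.48×3) = 0.66×0.2369 = 0.1564
Bulk density: ρ_b = (1−phi)ρ_g + phi·ρ_f = 0.8436×2.7 + 0.1564×1.02
       = 2.278 + 0.159 = 2.437 g/cm³

2.44 g/cm³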